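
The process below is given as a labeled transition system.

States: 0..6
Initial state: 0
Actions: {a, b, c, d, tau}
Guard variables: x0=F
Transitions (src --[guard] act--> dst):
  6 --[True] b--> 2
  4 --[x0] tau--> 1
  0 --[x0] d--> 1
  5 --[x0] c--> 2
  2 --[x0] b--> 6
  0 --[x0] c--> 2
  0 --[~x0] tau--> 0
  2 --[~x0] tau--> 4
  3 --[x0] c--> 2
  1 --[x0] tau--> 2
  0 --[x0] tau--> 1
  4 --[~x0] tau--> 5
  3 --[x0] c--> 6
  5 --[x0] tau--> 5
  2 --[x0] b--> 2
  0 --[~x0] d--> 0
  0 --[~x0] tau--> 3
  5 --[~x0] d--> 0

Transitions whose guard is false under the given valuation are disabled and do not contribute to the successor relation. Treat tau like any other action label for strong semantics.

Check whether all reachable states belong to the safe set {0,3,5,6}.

Inv-set: {0,3,5,6}
Reach set: {0,3}
  0: ✓
  3: ✓

Answer: INVARIANT HOLDS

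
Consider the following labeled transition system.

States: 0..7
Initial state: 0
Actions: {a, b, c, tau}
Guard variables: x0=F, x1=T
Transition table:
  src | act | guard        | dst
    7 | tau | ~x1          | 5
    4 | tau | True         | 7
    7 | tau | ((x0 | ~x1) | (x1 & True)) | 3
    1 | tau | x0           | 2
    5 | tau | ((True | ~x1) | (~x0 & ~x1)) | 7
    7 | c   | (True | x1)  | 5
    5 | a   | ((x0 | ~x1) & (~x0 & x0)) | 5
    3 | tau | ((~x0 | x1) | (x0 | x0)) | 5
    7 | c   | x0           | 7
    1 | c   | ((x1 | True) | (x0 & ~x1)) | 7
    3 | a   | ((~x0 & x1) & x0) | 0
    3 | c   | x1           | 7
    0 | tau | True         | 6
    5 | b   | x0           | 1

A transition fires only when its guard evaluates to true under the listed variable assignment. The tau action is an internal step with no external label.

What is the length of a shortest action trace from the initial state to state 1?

Answer: UNREACHABLE

Analysis:
Breadth-first toward 1:
  L0 = {0}
  L1 = {6}
1 never appears.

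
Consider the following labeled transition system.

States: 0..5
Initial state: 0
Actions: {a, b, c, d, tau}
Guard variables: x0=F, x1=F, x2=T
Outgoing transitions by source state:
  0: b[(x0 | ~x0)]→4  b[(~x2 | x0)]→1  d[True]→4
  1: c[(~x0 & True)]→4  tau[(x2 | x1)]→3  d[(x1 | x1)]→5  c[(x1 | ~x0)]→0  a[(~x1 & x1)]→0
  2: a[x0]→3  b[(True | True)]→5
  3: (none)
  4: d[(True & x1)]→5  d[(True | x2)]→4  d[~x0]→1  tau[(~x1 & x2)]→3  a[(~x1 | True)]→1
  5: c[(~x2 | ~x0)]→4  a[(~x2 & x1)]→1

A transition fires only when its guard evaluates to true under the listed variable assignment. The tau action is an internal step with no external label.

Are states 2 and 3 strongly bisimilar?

Answer: NOT BISIMILAR

Trace:
Refine partition for ~:
  round 0: {{0,1,2,3,4,5}}
  round 1: {{0},{1},{2},{3},{4},{5}}
6 equivalence class(es) (converged in 2)
2∈{2}, 3∈{3}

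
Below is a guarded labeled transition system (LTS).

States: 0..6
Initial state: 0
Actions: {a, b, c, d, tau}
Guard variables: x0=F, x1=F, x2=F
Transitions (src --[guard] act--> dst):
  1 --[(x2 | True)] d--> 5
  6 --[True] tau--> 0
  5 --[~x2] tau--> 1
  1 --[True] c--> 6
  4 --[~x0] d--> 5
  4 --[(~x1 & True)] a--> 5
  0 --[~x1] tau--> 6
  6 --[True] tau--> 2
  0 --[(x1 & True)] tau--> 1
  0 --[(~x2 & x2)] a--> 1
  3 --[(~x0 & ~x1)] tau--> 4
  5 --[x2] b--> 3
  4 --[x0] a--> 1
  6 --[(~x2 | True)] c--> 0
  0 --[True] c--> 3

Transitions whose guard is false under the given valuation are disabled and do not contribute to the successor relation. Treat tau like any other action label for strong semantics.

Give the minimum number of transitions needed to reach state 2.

Answer: 2

Analysis:
Breadth-first toward 2:
  Layer 0: {0}
  Layer 1: {3,6}
  Layer 2: {2,4}
depth(2)=2, e.g. tau·tau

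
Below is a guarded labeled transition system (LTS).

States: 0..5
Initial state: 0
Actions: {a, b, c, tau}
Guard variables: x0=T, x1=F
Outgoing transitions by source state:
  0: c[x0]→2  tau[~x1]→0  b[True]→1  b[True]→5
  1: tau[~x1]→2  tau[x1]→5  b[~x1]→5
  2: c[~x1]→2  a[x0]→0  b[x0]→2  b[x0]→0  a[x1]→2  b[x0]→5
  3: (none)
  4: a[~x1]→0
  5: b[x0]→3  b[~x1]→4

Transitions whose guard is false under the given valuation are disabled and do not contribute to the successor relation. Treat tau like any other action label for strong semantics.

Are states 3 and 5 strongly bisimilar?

Compute ~ classes (split until stable):
  P[0] = {{0,1,2,3,4,5}}
  P[1] = {{0},{1},{2},{3},{4},{5}}
Fixed point at round 2; 6 class(es).
[3]={3}  [5]={5}

Answer: NOT BISIMILAR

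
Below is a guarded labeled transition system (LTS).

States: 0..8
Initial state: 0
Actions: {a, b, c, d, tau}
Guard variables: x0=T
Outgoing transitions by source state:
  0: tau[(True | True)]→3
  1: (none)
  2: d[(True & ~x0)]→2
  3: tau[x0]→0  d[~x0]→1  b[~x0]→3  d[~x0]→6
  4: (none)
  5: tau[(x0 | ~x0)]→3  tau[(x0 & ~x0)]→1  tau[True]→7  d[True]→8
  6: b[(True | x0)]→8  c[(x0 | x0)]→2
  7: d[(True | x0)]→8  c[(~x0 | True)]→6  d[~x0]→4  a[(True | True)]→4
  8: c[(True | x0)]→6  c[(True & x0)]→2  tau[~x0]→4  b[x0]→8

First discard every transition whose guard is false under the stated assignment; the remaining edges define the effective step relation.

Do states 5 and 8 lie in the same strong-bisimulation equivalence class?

Answer: NOT BISIMILAR

Analysis:
Compute ~ classes (split until stable):
  π0 = {{0,1,2,3,4,5,6,7,8}}
  π1 = {{0,3},{1,2,4},{5},{6,8},{7}}
  π2 = {{0,3},{1,2,4},{5},{6},{7},{8}}
stable after 3 split(s): 6 block(s)
class of 5: {5}; class of 8: {8}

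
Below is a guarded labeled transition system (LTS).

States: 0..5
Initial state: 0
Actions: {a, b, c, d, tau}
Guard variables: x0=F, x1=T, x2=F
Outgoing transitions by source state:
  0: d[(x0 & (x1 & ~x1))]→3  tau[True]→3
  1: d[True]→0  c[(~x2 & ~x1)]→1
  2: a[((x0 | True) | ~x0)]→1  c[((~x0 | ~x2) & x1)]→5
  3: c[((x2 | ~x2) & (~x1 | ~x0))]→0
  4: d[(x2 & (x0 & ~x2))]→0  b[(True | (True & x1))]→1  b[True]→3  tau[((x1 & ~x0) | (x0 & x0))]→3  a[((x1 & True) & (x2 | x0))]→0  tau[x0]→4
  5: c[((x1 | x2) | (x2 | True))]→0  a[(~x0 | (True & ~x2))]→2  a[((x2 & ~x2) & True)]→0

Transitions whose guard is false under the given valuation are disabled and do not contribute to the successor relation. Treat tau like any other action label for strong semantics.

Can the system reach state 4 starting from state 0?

Answer: UNREACHABLE

Working:
10 transition(s) survive guard evaluation.
depth 0: {0}
depth 1: {3}  cumulative {0,3}
R = {0,3}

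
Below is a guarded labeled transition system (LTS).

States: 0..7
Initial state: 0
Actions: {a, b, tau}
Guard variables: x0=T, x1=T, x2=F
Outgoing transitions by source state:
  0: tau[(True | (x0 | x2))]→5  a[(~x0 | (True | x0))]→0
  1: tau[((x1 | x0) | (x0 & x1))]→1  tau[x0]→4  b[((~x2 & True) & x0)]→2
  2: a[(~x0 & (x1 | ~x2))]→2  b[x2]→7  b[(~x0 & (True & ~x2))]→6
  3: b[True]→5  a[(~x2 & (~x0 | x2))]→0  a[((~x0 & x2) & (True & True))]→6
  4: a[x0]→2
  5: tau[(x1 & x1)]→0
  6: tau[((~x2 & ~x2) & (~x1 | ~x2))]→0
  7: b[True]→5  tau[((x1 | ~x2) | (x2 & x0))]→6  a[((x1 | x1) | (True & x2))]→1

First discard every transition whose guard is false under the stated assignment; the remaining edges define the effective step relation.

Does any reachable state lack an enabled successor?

Reachable = {0,5}
  0: a→0  tau→5  [2 exit(s)]
  5: tau→0  [1 exit(s)]

Answer: DEADLOCK-FREE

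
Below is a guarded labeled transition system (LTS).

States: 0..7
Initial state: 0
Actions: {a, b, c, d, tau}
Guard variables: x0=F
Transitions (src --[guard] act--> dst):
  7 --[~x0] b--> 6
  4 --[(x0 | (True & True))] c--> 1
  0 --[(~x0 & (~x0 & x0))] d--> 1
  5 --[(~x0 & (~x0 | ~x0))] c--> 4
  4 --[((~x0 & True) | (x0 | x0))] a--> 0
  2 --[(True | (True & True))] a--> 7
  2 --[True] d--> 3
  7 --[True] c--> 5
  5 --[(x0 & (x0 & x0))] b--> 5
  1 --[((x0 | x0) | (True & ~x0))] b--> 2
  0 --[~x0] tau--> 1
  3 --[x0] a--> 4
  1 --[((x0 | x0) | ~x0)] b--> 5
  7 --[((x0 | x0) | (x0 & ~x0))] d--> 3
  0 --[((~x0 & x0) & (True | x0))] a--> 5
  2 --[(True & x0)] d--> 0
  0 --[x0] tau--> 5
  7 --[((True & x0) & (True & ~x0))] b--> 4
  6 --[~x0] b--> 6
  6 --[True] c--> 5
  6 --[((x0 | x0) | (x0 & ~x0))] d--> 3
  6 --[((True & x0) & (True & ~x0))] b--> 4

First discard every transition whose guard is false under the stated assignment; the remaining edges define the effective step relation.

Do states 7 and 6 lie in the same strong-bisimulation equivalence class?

Compute ~ classes (split until stable):
  π0 = {{0,1,2,3,4,5,6,7}}
  π1 = {{0},{1},{2},{3},{4},{5},{6,7}}
stable after 2 split(s): 7 block(s)
class of 7: {6,7}; class of 6: {6,7}

Answer: BISIMILAR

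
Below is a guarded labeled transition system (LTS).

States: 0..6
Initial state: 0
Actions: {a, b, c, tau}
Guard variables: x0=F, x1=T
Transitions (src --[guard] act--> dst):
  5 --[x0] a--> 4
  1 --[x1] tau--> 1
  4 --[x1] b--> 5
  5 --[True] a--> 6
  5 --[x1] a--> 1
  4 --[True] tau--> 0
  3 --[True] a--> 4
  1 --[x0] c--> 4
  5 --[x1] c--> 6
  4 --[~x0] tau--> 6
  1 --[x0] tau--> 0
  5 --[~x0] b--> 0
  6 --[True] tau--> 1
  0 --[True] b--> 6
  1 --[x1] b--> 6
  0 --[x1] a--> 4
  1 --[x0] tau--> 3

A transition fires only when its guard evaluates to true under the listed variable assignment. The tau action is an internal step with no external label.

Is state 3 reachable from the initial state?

Answer: UNREACHABLE

Trace:
Guard filter leaves 13 enabled edge(s).
Layer 0: {0}
Layer 1: {4,6}  cumulative {0,4,6}
Layer 2: {1,5}  cumulative {0,1,4,5,6}
Reach set: {0,1,4,5,6}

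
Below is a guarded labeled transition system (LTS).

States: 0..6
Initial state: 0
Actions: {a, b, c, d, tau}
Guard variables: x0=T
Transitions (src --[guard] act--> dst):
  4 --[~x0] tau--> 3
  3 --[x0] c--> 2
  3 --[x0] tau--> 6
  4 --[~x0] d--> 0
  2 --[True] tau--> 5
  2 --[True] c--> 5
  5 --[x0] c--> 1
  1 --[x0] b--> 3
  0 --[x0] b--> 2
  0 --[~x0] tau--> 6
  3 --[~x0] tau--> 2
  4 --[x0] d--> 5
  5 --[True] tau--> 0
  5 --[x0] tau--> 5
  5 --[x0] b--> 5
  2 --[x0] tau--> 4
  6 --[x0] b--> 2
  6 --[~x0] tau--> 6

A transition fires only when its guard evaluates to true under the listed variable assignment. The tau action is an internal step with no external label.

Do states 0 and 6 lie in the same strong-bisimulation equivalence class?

Compute ~ classes (split until stable):
  P[0] = {{0,1,2,3,4,5,6}}
  P[1] = {{0,1,6},{2,3},{4},{5}}
  P[2] = {{0,1,6},{2},{3},{4},{5}}
  P[3] = {{0,6},{1},{2},{3},{4},{5}}
6 equivalence class(es) (converged in 4)
0∈{0,6}, 6∈{0,6}

Answer: BISIMILAR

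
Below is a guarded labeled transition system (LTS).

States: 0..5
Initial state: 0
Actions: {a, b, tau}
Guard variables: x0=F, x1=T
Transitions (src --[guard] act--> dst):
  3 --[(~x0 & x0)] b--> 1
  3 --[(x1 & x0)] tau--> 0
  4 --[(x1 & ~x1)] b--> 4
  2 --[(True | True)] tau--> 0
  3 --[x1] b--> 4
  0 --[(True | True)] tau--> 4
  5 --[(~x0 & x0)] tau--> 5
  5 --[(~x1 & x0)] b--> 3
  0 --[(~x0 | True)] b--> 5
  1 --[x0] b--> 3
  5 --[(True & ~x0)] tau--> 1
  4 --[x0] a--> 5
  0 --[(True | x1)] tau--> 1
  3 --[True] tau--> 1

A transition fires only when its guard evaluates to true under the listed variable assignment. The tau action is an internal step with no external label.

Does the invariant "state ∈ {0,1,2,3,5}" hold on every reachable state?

Allowed set {0,1,2,3,5}
R = {0,1,4,5}
  0: ✓
  1: ✓
  4: VIOLATES
  5: ✓
witness against invariant: tau → 4

Answer: INVARIANT VIOLATED at state 4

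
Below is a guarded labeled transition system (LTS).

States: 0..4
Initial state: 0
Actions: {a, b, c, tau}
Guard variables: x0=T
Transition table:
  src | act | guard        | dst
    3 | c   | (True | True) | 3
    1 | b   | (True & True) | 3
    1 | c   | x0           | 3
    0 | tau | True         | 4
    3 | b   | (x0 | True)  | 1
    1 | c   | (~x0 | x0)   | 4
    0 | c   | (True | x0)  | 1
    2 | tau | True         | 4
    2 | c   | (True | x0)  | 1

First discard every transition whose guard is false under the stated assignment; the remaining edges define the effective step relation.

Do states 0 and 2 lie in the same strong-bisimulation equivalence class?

Refine partition for ~:
  P[0] = {{0,1,2,3,4}}
  P[1] = {{0,2},{1,3},{4}}
  P[2] = {{0,2},{1},{3},{4}}
Fixed point at round 3; 4 class(es).
[0]={0,2}  [2]={0,2}

Answer: BISIMILAR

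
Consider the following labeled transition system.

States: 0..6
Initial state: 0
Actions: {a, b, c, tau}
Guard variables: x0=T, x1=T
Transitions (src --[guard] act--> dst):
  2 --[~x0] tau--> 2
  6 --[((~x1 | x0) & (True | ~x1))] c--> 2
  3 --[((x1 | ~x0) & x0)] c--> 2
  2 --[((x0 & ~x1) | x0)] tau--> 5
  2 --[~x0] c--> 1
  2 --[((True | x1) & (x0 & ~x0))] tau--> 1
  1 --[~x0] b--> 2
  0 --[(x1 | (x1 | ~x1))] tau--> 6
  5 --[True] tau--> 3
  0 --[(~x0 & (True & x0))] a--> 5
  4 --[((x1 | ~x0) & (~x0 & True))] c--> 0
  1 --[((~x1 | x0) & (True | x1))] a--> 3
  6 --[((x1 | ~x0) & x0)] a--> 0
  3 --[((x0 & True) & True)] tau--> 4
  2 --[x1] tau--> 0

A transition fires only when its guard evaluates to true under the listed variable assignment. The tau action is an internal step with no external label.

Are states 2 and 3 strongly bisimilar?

Compute ~ classes (split until stable):
  π0 = {{0,1,2,3,4,5,6}}
  π1 = {{0,2,5},{1},{3},{4},{6}}
  π2 = {{0},{1},{2},{3},{4},{5},{6}}
7 equivalence class(es) (converged in 3)
2∈{2}, 3∈{3}

Answer: NOT BISIMILAR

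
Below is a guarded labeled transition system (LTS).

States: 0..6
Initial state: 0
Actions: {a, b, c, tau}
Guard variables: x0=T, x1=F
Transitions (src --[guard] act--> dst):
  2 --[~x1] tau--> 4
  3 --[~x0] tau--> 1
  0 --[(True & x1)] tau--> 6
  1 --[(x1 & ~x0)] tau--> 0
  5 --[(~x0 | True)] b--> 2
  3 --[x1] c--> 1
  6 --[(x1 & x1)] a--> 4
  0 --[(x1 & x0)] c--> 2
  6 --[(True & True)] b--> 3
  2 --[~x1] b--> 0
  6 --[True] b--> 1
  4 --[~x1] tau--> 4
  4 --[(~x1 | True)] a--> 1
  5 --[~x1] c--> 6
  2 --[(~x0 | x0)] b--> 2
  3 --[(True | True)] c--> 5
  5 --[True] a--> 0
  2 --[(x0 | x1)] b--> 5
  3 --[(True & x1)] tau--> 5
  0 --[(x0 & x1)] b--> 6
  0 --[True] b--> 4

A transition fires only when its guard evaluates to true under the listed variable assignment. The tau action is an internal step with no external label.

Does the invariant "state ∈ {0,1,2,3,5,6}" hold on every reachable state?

Answer: INVARIANT VIOLATED at state 4

Trace:
Allowed set {0,1,2,3,5,6}
Reach set: {0,1,4}
  0: ✓
  1: ✓
  4: VIOLATES
witness against invariant: b → 4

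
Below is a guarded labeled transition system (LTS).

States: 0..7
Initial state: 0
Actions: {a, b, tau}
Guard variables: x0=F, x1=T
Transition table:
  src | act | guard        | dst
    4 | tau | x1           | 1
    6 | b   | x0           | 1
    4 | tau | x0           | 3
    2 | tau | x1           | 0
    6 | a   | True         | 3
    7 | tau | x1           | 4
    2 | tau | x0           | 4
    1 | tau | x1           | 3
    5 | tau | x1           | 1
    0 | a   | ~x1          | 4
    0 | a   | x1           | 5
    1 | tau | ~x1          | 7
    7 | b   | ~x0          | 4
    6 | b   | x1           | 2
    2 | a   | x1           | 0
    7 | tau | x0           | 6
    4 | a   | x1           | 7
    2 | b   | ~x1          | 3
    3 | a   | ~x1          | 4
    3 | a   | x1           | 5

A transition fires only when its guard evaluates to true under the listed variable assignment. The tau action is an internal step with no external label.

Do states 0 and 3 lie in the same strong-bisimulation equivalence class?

Refine partition for ~:
  π0 = {{0,1,2,3,4,5,6,7}}
  π1 = {{0,3},{1,5},{2,4},{6},{7}}
  π2 = {{0,3},{1},{2},{4},{5},{6},{7}}
7 equivalence class(es) (converged in 3)
0∈{0,3}, 3∈{0,3}

Answer: BISIMILAR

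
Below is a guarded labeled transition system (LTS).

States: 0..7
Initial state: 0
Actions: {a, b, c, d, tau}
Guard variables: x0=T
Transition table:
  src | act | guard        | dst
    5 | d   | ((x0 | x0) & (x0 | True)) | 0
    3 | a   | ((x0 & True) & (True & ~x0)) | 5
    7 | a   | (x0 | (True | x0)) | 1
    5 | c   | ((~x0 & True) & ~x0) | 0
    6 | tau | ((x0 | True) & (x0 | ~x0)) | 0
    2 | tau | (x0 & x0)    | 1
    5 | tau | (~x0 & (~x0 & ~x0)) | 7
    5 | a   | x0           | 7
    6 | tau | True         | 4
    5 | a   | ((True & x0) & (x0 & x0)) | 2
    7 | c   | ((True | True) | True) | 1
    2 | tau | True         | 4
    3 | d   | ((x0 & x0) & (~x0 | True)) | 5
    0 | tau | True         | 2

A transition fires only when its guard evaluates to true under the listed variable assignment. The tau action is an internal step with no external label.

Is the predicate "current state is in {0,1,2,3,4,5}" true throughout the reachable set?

Answer: INVARIANT HOLDS

Working:
Safe = {0,1,2,3,4,5}
Reach set: {0,1,2,4}
  0: ok
  1: ok
  2: ok
  4: ok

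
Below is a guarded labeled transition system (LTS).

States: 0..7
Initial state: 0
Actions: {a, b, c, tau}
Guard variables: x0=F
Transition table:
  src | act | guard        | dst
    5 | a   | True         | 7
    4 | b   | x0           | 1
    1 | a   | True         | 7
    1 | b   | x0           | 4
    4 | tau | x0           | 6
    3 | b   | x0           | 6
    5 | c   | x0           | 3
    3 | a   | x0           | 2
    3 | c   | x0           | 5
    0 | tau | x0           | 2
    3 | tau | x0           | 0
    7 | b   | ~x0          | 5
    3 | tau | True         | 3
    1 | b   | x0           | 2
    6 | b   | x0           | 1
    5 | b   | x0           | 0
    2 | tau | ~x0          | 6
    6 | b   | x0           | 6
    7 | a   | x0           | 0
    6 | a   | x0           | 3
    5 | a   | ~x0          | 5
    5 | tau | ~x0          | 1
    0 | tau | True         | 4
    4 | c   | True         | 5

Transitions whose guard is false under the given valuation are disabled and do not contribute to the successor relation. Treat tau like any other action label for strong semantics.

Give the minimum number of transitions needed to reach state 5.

Layered search for 5:
  Layer 0: {0}
  Layer 1: {4}
  Layer 2: {5}
depth(5)=2, e.g. tau·c

Answer: 2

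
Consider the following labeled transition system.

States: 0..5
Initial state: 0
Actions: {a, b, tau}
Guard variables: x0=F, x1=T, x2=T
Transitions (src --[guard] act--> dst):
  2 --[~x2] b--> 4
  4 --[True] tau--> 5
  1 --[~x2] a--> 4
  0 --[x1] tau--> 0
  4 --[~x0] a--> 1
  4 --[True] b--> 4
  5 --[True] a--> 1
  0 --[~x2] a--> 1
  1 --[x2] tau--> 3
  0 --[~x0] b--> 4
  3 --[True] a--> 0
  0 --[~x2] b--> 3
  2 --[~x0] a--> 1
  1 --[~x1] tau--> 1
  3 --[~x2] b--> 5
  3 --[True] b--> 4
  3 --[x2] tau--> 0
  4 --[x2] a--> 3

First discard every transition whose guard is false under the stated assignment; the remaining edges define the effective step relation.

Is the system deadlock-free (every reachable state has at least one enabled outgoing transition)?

Answer: DEADLOCK-FREE

Analysis:
Reach set: {0,1,3,4,5}
  0: b→4  tau→0  [deg 2]
  1: tau→3  [deg 1]
  3: a→0  b→4  tau→0  [deg 3]
  4: a→1  a→3  b→4  tau→5  [deg 4]
  5: a→1  [deg 1]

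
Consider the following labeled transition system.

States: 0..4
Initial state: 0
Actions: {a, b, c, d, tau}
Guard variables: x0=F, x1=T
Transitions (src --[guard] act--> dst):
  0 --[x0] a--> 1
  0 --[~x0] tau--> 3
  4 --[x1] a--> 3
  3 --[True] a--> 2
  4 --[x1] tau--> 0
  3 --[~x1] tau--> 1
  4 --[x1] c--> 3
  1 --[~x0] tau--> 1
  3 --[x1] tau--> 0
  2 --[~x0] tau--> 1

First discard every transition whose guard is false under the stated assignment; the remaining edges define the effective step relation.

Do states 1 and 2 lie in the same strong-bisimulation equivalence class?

Refine partition for ~:
  P[0] = {{0,1,2,3,4}}
  P[1] = {{0,1,2},{3},{4}}
  P[2] = {{0},{1,2},{3},{4}}
4 equivalence class(es) (converged in 3)
1∈{1,2}, 2∈{1,2}

Answer: BISIMILAR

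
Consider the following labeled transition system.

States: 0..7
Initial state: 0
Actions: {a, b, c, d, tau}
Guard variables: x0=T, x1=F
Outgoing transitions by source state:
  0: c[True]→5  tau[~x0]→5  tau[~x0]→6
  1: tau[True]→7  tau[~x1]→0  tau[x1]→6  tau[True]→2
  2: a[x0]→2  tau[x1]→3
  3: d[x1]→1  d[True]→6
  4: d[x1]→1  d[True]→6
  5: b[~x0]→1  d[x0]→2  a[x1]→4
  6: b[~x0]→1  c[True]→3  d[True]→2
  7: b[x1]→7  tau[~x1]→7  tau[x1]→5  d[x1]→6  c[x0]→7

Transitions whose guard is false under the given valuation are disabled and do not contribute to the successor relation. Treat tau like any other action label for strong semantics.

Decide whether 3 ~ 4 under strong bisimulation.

Refine partition for ~:
  P[0] = {{0,1,2,3,4,5,6,7}}
  P[1] = {{0},{1},{2},{3,4,5},{6},{7}}
  P[2] = {{0},{1},{2},{3,4},{5},{6},{7}}
7 equivalence class(es) (converged in 3)
[3]={3,4}  [4]={3,4}

Answer: BISIMILAR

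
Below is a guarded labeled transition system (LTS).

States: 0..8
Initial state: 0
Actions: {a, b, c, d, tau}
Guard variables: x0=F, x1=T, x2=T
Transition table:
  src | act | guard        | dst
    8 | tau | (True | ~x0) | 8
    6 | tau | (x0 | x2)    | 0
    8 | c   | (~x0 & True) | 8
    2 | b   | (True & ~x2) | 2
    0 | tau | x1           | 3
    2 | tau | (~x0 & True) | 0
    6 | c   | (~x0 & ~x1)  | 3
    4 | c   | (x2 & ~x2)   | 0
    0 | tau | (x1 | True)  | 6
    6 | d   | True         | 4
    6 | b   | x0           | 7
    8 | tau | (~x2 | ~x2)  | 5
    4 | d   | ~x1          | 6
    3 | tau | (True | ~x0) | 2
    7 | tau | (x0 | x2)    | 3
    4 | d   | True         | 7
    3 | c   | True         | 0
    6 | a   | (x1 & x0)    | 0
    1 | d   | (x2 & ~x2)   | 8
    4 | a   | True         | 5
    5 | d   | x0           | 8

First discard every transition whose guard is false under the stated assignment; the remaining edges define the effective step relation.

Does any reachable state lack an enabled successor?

Answer: DEADLOCK at state 5

Analysis:
Reachable = {0,2,3,4,5,6,7}
  0: tau→3  tau→6  [2 exit(s)]
  2: tau→0  [1 exit(s)]
  3: c→0  tau→2  [2 exit(s)]
  4: a→5  d→7  [2 exit(s)]
  5: ∅  [deadlock]
  6: d→4  tau→0  [2 exit(s)]
  7: tau→3  [1 exit(s)]
trace reaching 5: tau·d·a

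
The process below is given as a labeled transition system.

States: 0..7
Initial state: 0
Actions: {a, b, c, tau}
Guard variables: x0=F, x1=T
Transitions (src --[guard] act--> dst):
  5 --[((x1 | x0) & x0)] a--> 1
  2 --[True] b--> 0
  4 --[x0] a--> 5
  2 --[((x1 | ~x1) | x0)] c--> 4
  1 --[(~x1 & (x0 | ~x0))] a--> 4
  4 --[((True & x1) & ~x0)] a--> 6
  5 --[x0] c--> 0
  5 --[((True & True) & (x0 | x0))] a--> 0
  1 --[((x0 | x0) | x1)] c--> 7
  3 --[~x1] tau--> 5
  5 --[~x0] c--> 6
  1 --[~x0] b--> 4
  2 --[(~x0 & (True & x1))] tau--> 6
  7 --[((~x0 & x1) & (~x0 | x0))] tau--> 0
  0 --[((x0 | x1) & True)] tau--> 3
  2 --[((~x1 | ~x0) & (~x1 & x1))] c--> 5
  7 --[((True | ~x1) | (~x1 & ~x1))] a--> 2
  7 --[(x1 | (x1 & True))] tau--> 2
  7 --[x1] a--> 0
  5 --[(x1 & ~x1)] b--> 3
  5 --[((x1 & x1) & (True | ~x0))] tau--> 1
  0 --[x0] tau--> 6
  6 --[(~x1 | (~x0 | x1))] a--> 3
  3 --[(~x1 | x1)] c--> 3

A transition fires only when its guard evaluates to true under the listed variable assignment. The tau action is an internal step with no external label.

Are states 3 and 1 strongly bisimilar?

Answer: NOT BISIMILAR

Working:
Refine partition for ~:
  P[0] = {{0,1,2,3,4,5,6,7}}
  P[1] = {{0},{1},{2},{3},{4,6},{5},{7}}
  P[2] = {{0},{1},{2},{3},{4},{5},{6},{7}}
8 equivalence class(es) (converged in 3)
3∈{3}, 1∈{1}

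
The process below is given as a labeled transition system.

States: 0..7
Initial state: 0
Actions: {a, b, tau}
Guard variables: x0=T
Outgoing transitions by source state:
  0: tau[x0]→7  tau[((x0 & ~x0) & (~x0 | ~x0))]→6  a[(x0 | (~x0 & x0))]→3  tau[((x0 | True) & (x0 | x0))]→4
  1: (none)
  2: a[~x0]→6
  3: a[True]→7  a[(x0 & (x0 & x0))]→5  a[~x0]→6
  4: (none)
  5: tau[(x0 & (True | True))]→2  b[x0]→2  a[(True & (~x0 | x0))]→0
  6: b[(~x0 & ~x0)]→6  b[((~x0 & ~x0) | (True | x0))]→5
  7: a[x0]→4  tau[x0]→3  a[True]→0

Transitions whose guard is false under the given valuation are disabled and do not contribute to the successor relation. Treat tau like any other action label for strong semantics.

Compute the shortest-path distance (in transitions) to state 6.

Layered search for 6:
  Layer 0: {0}
  Layer 1: {3,4,7}
  Layer 2: {5}
  Layer 3: {2}
6 never appears.

Answer: UNREACHABLE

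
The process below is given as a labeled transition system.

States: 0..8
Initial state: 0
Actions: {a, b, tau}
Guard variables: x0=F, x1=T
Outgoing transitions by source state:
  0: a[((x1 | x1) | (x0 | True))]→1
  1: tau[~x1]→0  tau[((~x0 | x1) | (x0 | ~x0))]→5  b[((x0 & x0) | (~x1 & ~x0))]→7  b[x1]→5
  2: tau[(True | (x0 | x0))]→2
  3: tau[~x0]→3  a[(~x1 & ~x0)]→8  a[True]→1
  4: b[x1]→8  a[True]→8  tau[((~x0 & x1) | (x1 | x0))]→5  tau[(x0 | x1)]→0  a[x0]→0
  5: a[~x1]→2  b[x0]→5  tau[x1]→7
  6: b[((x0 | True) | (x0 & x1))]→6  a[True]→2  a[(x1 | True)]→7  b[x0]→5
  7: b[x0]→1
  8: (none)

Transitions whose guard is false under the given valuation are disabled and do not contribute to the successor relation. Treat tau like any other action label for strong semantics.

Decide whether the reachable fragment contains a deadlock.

Answer: DEADLOCK at state 7

Working:
Reach set: {0,1,5,7}
  0: a→1  [1 out]
  1: b→5  tau→5  [2 out]
  5: tau→7  [1 out]
  7: ∅  [STUCK]
Path to 7: a·tau·tau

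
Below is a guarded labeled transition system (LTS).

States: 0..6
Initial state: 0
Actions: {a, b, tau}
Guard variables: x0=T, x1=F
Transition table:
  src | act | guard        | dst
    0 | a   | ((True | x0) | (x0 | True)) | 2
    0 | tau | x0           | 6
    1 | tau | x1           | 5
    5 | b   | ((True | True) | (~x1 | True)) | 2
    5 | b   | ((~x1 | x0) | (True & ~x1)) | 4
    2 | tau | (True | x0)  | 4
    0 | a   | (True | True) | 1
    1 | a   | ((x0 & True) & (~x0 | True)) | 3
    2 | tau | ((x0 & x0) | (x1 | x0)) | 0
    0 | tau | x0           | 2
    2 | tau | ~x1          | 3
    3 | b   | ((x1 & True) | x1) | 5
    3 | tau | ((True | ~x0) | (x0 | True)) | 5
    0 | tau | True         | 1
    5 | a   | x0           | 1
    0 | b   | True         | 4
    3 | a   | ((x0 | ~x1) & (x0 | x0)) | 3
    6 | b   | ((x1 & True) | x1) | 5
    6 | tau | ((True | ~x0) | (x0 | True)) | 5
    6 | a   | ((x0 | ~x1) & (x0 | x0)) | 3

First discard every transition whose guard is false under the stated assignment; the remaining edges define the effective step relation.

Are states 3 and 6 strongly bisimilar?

Bisimulation quotient by refinement:
  π0 = {{0,1,2,3,4,5,6}}
  π1 = {{0},{1},{2},{3,6},{4},{5}}
stable after 2 split(s): 6 block(s)
class of 3: {3,6}; class of 6: {3,6}

Answer: BISIMILAR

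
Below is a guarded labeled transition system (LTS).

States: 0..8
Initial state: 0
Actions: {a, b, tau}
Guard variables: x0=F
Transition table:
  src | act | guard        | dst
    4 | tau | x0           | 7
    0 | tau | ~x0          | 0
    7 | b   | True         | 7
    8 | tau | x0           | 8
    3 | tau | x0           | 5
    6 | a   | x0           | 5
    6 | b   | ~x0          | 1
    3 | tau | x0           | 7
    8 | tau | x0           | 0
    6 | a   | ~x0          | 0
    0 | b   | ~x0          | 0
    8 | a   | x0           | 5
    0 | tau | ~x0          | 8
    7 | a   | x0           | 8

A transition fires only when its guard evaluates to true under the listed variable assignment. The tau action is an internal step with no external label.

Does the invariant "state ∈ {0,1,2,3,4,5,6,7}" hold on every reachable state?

Answer: INVARIANT VIOLATED at state 8

Trace:
Safe = {0,1,2,3,4,5,6,7}
Reach set: {0,8}
  0: ok
  8: outside
counterexample path to 8: tau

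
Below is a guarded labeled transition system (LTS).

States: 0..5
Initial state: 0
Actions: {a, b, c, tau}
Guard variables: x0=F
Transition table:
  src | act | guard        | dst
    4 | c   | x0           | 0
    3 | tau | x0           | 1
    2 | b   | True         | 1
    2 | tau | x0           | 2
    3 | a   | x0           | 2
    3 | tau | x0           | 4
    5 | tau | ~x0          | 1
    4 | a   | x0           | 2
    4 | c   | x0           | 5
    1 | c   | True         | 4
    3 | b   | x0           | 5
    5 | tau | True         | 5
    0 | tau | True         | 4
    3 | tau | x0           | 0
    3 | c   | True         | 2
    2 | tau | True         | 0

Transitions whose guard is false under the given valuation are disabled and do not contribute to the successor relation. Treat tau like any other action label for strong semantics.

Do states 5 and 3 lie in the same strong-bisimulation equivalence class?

Answer: NOT BISIMILAR

Working:
Refine partition for ~:
  round 0: {{0,1,2,3,4,5}}
  round 1: {{0,5},{1,3},{2},{4}}
  round 2: {{0},{1},{2},{3},{4},{5}}
stable after 3 split(s): 6 block(s)
class of 5: {5}; class of 3: {3}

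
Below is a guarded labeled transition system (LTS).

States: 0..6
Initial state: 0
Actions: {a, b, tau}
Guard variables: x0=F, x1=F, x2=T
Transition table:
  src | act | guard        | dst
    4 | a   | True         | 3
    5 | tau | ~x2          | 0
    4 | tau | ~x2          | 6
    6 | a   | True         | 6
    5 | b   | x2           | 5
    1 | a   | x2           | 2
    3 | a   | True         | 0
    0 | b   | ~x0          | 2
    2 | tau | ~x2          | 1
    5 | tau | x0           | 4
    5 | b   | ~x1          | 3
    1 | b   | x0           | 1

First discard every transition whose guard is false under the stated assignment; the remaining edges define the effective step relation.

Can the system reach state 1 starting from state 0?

7 transition(s) survive guard evaluation.
Layer 0: {0}
Layer 1: {2}  cumulative {0,2}
R = {0,2}

Answer: UNREACHABLE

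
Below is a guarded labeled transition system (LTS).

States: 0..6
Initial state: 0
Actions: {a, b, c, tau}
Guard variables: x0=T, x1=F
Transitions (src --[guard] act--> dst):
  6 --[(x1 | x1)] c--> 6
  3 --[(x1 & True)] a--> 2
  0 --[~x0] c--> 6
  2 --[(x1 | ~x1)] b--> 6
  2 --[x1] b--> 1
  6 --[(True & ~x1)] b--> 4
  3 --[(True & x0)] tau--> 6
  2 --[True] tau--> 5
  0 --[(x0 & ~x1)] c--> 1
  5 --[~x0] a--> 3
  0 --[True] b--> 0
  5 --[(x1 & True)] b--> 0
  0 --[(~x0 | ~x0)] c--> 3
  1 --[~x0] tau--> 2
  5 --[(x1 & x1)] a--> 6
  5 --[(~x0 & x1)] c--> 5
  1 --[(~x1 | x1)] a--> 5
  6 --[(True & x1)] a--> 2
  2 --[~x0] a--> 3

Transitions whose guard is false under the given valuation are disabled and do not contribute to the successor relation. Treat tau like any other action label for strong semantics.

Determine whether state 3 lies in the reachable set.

Answer: UNREACHABLE

Analysis:
7 transition(s) survive guard evaluation.
Layer 0: {0}
Layer 1: {1}  total {0,1}
Layer 2: {5}  total {0,1,5}
R = {0,1,5}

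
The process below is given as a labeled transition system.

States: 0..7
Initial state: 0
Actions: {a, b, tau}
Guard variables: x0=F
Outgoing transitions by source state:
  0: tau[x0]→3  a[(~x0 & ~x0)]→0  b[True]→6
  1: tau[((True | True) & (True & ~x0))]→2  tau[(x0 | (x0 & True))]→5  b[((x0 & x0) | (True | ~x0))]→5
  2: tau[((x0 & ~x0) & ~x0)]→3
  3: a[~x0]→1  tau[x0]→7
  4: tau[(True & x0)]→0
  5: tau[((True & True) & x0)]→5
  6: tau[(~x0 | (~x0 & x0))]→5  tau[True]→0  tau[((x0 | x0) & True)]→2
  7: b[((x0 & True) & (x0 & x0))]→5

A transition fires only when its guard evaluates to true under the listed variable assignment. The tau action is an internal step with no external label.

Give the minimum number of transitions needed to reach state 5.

Answer: 2

Analysis:
Breadth-first toward 5:
  Layer 0: {0}
  Layer 1: {6}
  Layer 2: {5}
first hit 5 at d=2 via b·tau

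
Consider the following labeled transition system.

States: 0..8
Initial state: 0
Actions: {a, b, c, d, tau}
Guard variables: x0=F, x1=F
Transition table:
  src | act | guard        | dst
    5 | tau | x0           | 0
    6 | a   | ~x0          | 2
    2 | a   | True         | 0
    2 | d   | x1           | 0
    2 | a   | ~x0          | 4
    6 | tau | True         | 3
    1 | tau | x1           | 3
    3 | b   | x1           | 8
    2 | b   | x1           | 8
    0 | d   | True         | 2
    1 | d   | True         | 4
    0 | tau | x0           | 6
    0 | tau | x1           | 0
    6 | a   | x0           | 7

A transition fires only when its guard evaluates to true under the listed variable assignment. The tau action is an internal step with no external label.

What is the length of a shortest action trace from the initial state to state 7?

Breadth-first toward 7:
  L0 = {0}
  L1 = {2}
  L2 = {4}
7 never appears.

Answer: UNREACHABLE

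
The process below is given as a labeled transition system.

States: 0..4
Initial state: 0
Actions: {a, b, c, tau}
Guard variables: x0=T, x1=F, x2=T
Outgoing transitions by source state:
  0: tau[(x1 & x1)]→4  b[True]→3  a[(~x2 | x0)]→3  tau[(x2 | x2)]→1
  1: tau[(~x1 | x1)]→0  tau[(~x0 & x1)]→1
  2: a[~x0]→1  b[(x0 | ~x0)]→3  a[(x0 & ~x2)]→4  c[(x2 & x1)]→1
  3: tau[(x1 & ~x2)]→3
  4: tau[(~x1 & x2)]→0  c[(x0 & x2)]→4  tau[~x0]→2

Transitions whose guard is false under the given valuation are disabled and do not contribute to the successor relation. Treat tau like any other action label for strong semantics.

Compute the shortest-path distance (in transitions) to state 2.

Answer: UNREACHABLE

Trace:
BFS to 2:
  L0 = {0}
  L1 = {1,3}
2 never appears.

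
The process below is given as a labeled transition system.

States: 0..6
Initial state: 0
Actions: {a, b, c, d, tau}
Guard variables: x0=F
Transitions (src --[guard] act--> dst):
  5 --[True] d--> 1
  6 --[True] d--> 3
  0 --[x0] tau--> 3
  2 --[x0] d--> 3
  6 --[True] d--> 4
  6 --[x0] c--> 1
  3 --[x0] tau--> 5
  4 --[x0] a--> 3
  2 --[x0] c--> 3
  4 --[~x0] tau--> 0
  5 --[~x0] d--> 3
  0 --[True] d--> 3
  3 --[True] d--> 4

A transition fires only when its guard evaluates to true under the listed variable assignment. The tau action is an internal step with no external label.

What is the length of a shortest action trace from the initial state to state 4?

Breadth-first toward 4:
  Layer 0: {0}
  Layer 1: {3}
  Layer 2: {4}
first hit 4 at d=2 via d·d

Answer: 2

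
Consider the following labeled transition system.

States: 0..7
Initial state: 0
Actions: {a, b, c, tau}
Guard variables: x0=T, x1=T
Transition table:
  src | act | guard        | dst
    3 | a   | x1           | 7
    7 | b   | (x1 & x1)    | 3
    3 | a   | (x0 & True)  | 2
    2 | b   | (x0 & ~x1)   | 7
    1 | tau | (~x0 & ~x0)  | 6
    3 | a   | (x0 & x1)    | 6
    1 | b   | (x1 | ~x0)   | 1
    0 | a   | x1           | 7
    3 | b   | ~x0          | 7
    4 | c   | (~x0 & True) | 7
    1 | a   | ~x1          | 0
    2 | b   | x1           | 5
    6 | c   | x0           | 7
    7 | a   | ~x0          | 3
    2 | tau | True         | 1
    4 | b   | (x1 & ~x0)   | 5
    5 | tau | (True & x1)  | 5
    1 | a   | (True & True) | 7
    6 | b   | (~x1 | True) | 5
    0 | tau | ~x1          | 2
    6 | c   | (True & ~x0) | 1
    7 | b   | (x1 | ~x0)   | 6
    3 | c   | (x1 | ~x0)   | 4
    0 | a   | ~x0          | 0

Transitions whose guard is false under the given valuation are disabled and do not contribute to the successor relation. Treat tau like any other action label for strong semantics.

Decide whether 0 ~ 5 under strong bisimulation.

Refine partition for ~:
  round 0: {{0,1,2,3,4,5,6,7}}
  round 1: {{0},{1},{2},{3},{4},{5},{6},{7}}
stable after 2 split(s): 8 block(s)
class of 0: {0}; class of 5: {5}

Answer: NOT BISIMILAR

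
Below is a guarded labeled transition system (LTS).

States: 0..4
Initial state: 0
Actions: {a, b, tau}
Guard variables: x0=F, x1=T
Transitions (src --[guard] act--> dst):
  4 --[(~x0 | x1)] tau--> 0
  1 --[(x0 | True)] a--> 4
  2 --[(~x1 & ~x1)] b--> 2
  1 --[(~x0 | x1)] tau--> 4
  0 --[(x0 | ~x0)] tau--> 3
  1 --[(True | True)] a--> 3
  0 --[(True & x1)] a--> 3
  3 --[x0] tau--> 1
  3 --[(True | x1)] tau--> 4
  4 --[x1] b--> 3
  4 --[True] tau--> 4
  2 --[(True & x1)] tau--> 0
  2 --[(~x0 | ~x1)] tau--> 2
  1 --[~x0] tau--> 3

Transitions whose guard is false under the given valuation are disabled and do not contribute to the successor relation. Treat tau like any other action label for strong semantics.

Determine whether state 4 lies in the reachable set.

Answer: REACHABLE

Trace:
12 transition(s) survive guard evaluation.
Layer 0: {0}
Layer 1: {3}  now seen {0,3}
Layer 2: {4}  now seen {0,3,4}
Reachable = {0,3,4}
Path to 4: tau·tau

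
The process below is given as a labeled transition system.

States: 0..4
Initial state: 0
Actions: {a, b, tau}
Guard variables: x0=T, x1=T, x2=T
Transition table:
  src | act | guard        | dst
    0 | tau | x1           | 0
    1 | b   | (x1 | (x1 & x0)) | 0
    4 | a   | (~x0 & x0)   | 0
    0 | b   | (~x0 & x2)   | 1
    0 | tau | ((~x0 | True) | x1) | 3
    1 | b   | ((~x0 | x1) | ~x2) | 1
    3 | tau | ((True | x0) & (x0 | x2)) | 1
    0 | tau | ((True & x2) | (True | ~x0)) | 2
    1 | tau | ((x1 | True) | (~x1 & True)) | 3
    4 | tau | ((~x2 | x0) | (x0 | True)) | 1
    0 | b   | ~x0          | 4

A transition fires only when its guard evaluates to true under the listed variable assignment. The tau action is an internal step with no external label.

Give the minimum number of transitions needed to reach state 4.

Answer: UNREACHABLE

Working:
BFS to 4:
  Layer 0: {0}
  Layer 1: {2,3}
  Layer 2: {1}
4 never appears.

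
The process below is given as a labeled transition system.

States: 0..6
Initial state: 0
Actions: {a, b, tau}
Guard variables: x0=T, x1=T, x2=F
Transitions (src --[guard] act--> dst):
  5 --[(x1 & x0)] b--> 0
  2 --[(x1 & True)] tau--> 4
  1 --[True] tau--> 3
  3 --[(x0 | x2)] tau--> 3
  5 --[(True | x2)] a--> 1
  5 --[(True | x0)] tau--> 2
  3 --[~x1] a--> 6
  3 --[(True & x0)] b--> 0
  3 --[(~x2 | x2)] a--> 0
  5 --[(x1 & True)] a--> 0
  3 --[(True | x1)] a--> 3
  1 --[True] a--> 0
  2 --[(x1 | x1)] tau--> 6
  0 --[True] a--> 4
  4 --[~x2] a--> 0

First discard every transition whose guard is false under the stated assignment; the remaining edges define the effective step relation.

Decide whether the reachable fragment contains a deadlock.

Answer: DEADLOCK-FREE

Trace:
Reachable = {0,4}
  0: a→4  [1 out]
  4: a→0  [1 out]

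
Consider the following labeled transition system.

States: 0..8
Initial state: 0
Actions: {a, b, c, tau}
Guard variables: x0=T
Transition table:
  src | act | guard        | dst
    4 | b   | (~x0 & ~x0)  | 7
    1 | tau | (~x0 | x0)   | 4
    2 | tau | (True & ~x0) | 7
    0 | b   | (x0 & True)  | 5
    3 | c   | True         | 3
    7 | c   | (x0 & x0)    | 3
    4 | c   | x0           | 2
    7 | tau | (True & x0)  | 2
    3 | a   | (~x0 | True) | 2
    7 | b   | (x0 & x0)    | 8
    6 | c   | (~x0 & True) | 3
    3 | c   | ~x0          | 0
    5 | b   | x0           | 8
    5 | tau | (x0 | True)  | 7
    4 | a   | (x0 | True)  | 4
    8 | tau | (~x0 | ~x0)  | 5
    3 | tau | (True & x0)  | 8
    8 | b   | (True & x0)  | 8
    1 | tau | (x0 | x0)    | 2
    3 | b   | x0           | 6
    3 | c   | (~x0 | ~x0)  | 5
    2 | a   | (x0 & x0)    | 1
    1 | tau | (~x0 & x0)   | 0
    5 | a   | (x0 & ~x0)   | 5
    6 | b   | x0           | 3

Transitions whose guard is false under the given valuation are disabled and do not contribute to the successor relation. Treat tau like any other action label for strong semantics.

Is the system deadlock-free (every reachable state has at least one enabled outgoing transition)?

Answer: DEADLOCK-FREE

Working:
Reachable = {0,1,2,3,4,5,6,7,8}
  0: b→5  [1 out]
  1: tau→2  tau→4  [2 out]
  2: a→1  [1 out]
  3: a→2  b→6  c→3  tau→8  [4 out]
  4: a→4  c→2  [2 out]
  5: b→8  tau→7  [2 out]
  6: b→3  [1 out]
  7: b→8  c→3  tau→2  [3 out]
  8: b→8  [1 out]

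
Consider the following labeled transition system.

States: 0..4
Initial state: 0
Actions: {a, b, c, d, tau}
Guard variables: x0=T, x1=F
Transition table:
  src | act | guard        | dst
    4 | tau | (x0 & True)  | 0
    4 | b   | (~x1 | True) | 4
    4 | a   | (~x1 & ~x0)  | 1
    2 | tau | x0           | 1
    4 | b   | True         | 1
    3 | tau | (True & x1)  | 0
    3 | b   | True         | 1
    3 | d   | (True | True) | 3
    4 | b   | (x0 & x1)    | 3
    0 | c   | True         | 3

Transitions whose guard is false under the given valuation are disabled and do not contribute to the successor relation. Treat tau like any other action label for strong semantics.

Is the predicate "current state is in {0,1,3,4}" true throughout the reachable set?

Answer: INVARIANT HOLDS

Trace:
Inv-set: {0,1,3,4}
Reach set: {0,1,3}
  0: safe
  1: safe
  3: safe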